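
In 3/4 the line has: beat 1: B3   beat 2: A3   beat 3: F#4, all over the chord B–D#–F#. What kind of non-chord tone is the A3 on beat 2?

The harmony at that moment is B major triad (B, D#, F#); A3 is not a chord tone.
It is approached by step down from B3 and left by leap up to F#4.
Step in, leap out, on a weak beat — an escape tone.

Escape tone.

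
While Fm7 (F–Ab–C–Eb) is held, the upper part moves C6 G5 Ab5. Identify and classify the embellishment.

G5 is an appoggiatura.

The harmony at that moment is F minor seventh chord (F, Ab, C, Eb); G5 is not a chord tone.
It is approached by leap down from C6 and left by step up to Ab5.
Leap in, step out — an appoggiatura.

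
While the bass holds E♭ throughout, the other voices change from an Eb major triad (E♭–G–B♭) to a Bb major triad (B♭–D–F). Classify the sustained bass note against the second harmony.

The harmony at that moment is B♭ major triad (B♭, D, F); E♭ is not a chord tone.
It is held over (the same pitch as the preceding E♭) and then sustained as the same pitch into the next harmony.
Sustained through a change of harmony — a pedal tone.

Pedal tone (pedal point).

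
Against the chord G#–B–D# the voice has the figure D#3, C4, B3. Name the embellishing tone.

C4 is an appoggiatura.

The harmony at that moment is G# minor triad (G#, B, D#); C4 is not a chord tone.
It is approached by leap up from D#3 and left by step down to B3.
Leap in, step out — an appoggiatura.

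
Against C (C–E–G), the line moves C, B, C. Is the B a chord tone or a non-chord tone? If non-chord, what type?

The harmony at that moment is C major triad (C, E, G); B is not a chord tone.
It is approached by step down from C and left by step up to C.
Step away and step back to the same note — a neighbor tone (lower neighbor).

Non-chord tone — a neighbor tone.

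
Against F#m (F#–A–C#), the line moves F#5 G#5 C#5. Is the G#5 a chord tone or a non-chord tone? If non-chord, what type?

The harmony at that moment is F# minor triad (F#, A, C#); G#5 is not a chord tone.
It is approached by step up from F#5 and left by leap down to C#5.
Step in, leap out — an escape tone.

Non-chord tone — an escape tone.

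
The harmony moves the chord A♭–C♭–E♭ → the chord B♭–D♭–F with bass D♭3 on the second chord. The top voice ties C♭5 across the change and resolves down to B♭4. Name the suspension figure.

7–6 suspension.

At the second chord the bass is D♭3. The suspended C♭5 lies a seventh above the bass; after resolving down by step to B♭4, the interval above the bass becomes a sixth.
Suspension figures are named by those two intervals: 7–6.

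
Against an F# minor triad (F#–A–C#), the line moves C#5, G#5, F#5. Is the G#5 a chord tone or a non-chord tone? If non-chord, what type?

The harmony at that moment is F# minor triad (F#, A, C#); G#5 is not a chord tone.
It is approached by leap up from C#5 and left by step down to F#5.
Leap in, step out — an appoggiatura.

Non-chord tone — an appoggiatura.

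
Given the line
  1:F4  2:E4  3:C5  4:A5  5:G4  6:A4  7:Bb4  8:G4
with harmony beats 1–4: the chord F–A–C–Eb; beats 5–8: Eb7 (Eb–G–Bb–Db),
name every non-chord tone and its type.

The harmony at that moment is F dominant seventh chord (F, A, C, Eb); E4 is not a chord tone.
It is approached by step down from F4 and left by leap up to C5.
Step in, leap out — an escape tone.
The harmony at that moment is Eb dominant seventh chord (Eb, G, Bb, Db); A4 is not a chord tone.
It is approached by step up from G4 and left by step up to Bb4.
Step in, step out in the same direction — a passing tone.

E4 (beat 2) — escape tone; A4 (beat 6) — passing tone.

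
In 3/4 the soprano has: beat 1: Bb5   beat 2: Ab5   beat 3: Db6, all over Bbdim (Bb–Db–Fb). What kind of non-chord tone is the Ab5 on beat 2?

Escape tone.

The harmony at that moment is Bb diminished triad (Bb, Db, Fb); Ab5 is not a chord tone.
It is approached by step down from Bb5 and left by leap up to Db6.
Step in, leap out, on a weak beat — an escape tone.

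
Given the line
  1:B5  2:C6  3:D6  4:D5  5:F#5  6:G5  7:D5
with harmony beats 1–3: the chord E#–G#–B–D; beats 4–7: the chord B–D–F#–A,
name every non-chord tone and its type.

C6 (beat 2) — passing tone; G5 (beat 6) — escape tone.

The harmony at that moment is E# diminished seventh chord (E#, G#, B, D); C6 is not a chord tone.
It is approached by step up from B5 and left by step up to D6.
Step in, step out in the same direction — a passing tone.
The harmony at that moment is B minor seventh chord (B, D, F#, A); G5 is not a chord tone.
It is approached by step up from F#5 and left by leap down to D5.
Step in, leap out — an escape tone.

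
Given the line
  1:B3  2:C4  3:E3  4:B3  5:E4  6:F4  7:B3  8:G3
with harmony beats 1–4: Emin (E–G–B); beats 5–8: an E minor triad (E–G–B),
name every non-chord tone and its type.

The harmony at that moment is E minor triad (E, G, B); C4 is not a chord tone.
It is approached by step up from B3 and left by leap down to E3.
Step in, leap out — an escape tone.
The harmony at that moment is E minor triad (E, G, B); F4 is not a chord tone.
It is approached by step up from E4 and left by leap down to B3.
Step in, leap out — an escape tone.

C4 (beat 2) — escape tone; F4 (beat 6) — escape tone.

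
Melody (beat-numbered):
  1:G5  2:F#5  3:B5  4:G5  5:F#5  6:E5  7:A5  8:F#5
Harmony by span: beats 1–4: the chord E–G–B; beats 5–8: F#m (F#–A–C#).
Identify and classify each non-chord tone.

The harmony at that moment is E minor triad (E, G, B); F#5 is not a chord tone.
It is approached by step down from G5 and left by leap up to B5.
Step in, leap out — an escape tone.
The harmony at that moment is F# minor triad (F#, A, C#); E5 is not a chord tone.
It is approached by step down from F#5 and left by leap up to A5.
Step in, leap out — an escape tone.

F#5 (beat 2) — escape tone; E5 (beat 6) — escape tone.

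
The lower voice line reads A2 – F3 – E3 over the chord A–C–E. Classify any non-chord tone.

The harmony at that moment is A minor triad (A, C, E); F3 is not a chord tone.
It is approached by leap up from A2 and left by step down to E3.
Leap in, step out — an appoggiatura.

F3 is an appoggiatura.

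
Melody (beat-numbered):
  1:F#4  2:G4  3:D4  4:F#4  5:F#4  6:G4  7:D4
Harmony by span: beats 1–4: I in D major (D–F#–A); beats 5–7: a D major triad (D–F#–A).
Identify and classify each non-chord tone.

The harmony at that moment is D major triad (D, F#, A); G4 is not a chord tone.
It is approached by step up from F#4 and left by leap down to D4.
Step in, leap out — an escape tone.
The harmony at that moment is D major triad (D, F#, A); G4 is not a chord tone.
It is approached by step up from F#4 and left by leap down to D4.
Step in, leap out — an escape tone.

G4 (beat 2) — escape tone; G4 (beat 6) — escape tone.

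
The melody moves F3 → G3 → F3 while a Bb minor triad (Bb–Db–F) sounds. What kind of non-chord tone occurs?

G3 is a neighbor tone.

The harmony at that moment is Bb minor triad (Bb, Db, F); G3 is not a chord tone.
It is approached by step up from F3 and left by step down to F3.
Step away and step back to the same note — a neighbor tone (upper neighbor).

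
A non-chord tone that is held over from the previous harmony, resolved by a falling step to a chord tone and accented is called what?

Suspension.

Approach: by preparation — the pitch is first a chord tone, then held (tied or repeated) while the harmony changes under it. Departure: down by step. Metric position: strong.
A prepared dissonance that resolves downward by step — a suspension. (The same figure resolving upward would be a retardation.)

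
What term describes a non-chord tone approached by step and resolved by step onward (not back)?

Approach: by step. Departure: by step, continuing in the same direction.
Stepwise on both sides with no change of direction means the note fills in the space between two different chord tones — a passing tone. (Had it turned back to its starting note it would be a neighbor tone instead.)

Passing tone.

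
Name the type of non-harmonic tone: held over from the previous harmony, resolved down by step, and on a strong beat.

Suspension.

Approach: by preparation — the pitch is first a chord tone, then held (tied or repeated) while the harmony changes under it. Departure: down by step. Metric position: strong.
A prepared dissonance that resolves downward by step — a suspension. (The same figure resolving upward would be a retardation.)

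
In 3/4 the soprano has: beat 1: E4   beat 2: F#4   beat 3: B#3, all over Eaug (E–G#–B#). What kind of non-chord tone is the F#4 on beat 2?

Escape tone.

The harmony at that moment is E augmented triad (E, G#, B#); F#4 is not a chord tone.
It is approached by step up from E4 and left by leap down to B#3.
Step in, leap out, on a weak beat — an escape tone.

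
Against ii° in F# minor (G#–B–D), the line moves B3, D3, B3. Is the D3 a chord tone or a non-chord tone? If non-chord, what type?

G# diminished triad contains G#, B, D; D is the fifth, so it is a chord tone.

Chord tone (the fifth of G# diminished triad).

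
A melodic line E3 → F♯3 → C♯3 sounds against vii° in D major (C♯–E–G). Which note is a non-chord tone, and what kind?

The harmony at that moment is C♯ diminished triad (C♯, E, G); F♯3 is not a chord tone.
It is approached by step up from E3 and left by leap down to C♯3.
Step in, leap out — an escape tone.

F♯3 is an escape tone.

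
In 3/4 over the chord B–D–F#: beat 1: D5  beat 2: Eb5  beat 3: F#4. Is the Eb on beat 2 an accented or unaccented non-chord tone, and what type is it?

The harmony at that moment is B minor triad (B, D, F#); Eb5 is not a chord tone.
It is approached by step up from D5 and left by leap down to F#4.
Step in, leap out — an escape tone.
It falls on a weak beat, so it is unaccented.

Unaccented escape tone.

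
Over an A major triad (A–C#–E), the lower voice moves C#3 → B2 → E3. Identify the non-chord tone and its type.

The harmony at that moment is A major triad (A, C#, E); B2 is not a chord tone.
It is approached by step down from C#3 and left by leap up to E3.
Step in, leap out — an escape tone.

B2 is an escape tone.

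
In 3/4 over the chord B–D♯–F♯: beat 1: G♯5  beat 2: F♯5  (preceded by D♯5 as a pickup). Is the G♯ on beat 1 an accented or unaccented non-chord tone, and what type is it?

Accented appoggiatura.

The harmony at that moment is B major triad (B, D♯, F♯); G♯5 is not a chord tone.
It is approached by leap up from D♯5 and left by step down to F♯5.
Leap in, step out — an appoggiatura.
It falls on the downbeat, so it is accented.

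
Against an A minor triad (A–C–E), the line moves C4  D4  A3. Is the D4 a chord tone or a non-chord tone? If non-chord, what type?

Non-chord tone — an escape tone.

The harmony at that moment is A minor triad (A, C, E); D4 is not a chord tone.
It is approached by step up from C4 and left by leap down to A3.
Step in, leap out — an escape tone.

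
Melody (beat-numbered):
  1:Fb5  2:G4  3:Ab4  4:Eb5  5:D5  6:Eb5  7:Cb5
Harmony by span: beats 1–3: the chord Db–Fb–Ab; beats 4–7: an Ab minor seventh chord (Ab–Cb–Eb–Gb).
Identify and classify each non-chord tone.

The harmony at that moment is Db minor triad (Db, Fb, Ab); G4 is not a chord tone.
It is approached by leap down from Fb5 and left by step up to Ab4.
Leap in, step out — an appoggiatura.
The harmony at that moment is Ab minor seventh chord (Ab, Cb, Eb, Gb); D5 is not a chord tone.
It is approached by step down from Eb5 and left by step up to Eb5.
Step away and step back to the same note — a neighbor tone (lower neighbor).

G4 (beat 2) — appoggiatura; D5 (beat 5) — neighbor tone.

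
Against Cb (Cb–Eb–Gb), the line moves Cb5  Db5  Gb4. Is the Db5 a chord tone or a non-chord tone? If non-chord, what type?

Non-chord tone — an escape tone.

The harmony at that moment is Cb major triad (Cb, Eb, Gb); Db5 is not a chord tone.
It is approached by step up from Cb5 and left by leap down to Gb4.
Step in, leap out — an escape tone.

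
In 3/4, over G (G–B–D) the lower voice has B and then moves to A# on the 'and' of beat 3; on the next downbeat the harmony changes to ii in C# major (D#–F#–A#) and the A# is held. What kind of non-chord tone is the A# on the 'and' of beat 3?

The harmony at that moment is G major triad (G, B, D); A# is not a chord tone.
It is approached by step down from B and then sustained as the same pitch into the next harmony.
Arriving early and becoming a chord tone when the harmony changes — an anticipation.

Anticipation.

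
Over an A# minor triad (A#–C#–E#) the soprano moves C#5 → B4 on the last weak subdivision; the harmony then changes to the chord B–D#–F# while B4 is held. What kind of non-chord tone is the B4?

The harmony at that moment is A# minor triad (A#, C#, E#); B4 is not a chord tone.
It is approached by step down from C#5 and then sustained as the same pitch into the next harmony.
Arriving early and becoming a chord tone when the harmony changes — an anticipation.

B4 is an anticipation.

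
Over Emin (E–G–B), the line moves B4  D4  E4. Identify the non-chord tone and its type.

The harmony at that moment is E minor triad (E, G, B); D4 is not a chord tone.
It is approached by leap down from B4 and left by step up to E4.
Leap in, step out — an appoggiatura.

D4 is an appoggiatura.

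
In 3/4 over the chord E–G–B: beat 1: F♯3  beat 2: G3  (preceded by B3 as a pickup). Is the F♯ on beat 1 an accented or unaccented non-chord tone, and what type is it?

Accented appoggiatura.

The harmony at that moment is E minor triad (E, G, B); F♯3 is not a chord tone.
It is approached by leap down from B3 and left by step up to G3.
Leap in, step out — an appoggiatura.
It falls on the downbeat, so it is accented.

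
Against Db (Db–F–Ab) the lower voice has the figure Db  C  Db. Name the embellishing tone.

C is a neighbor tone.

The harmony at that moment is Db major triad (Db, F, Ab); C is not a chord tone.
It is approached by step down from Db and left by step up to Db.
Step away and step back to the same note — a neighbor tone (lower neighbor).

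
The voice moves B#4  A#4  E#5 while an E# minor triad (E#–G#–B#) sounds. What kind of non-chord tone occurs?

A#4 is an escape tone.

The harmony at that moment is E# minor triad (E#, G#, B#); A#4 is not a chord tone.
It is approached by step down from B#4 and left by leap up to E#5.
Step in, leap out — an escape tone.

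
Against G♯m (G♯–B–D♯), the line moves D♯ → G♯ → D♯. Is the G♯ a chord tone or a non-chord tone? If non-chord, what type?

G# minor triad contains G♯, B, D♯; G♯ is the root, so it is a chord tone.

Chord tone (the root of G# minor triad).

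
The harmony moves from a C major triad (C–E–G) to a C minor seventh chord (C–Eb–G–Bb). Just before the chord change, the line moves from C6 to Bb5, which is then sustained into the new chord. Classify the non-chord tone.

Bb5 is an anticipation.

The harmony at that moment is C major triad (C, E, G); Bb5 is not a chord tone.
It is approached by step down from C6 and then sustained as the same pitch into the next harmony.
Arriving early and becoming a chord tone when the harmony changes — an anticipation.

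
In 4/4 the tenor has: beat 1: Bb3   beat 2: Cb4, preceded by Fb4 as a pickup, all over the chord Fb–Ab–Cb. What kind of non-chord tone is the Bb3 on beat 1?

The harmony at that moment is Fb major triad (Fb, Ab, Cb); Bb3 is not a chord tone.
It is approached by leap down from Fb4 and left by step up to Cb4.
Leap in, step out, metrically accented — an appoggiatura.

Appoggiatura.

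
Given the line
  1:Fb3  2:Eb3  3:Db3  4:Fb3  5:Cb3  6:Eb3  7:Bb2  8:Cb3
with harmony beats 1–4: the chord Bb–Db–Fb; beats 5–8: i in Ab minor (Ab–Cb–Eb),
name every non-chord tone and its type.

Eb3 (beat 2) — passing tone; Bb2 (beat 7) — appoggiatura.

The harmony at that moment is Bb diminished triad (Bb, Db, Fb); Eb3 is not a chord tone.
It is approached by step down from Fb3 and left by step down to Db3.
Step in, step out in the same direction — a passing tone.
The harmony at that moment is Ab minor triad (Ab, Cb, Eb); Bb2 is not a chord tone.
It is approached by leap down from Eb3 and left by step up to Cb3.
Leap in, step out — an appoggiatura.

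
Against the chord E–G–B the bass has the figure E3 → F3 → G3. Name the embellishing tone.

F3 is a passing tone.

The harmony at that moment is E minor triad (E, G, B); F3 is not a chord tone.
It is approached by step up from E3 and left by step up to G3.
Step in, step out in the same direction — a passing tone.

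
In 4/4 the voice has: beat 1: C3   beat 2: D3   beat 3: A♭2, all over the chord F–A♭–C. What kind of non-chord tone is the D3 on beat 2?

Escape tone.

The harmony at that moment is F minor triad (F, A♭, C); D3 is not a chord tone.
It is approached by step up from C3 and left by leap down to A♭2.
Step in, leap out, on a weak beat — an escape tone.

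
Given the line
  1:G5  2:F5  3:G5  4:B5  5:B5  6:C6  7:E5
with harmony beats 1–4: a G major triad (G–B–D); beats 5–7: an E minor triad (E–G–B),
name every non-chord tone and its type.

F5 (beat 2) — neighbor tone; C6 (beat 6) — escape tone.

The harmony at that moment is G major triad (G, B, D); F5 is not a chord tone.
It is approached by step down from G5 and left by step up to G5.
Step away and step back to the same note — a neighbor tone (lower neighbor).
The harmony at that moment is E minor triad (E, G, B); C6 is not a chord tone.
It is approached by step up from B5 and left by leap down to E5.
Step in, leap out — an escape tone.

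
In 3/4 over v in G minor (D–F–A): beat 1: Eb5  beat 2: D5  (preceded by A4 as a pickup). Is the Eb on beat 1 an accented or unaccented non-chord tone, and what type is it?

Accented appoggiatura.

The harmony at that moment is D minor triad (D, F, A); Eb5 is not a chord tone.
It is approached by leap up from A4 and left by step down to D5.
Leap in, step out — an appoggiatura.
It falls on the downbeat, so it is accented.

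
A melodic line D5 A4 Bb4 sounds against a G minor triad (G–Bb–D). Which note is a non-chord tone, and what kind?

The harmony at that moment is G minor triad (G, Bb, D); A4 is not a chord tone.
It is approached by leap down from D5 and left by step up to Bb4.
Leap in, step out — an appoggiatura.

A4 is an appoggiatura.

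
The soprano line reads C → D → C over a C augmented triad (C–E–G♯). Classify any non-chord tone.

D is a neighbor tone.

The harmony at that moment is C augmented triad (C, E, G♯); D is not a chord tone.
It is approached by step up from C and left by step down to C.
Step away and step back to the same note — a neighbor tone (upper neighbor).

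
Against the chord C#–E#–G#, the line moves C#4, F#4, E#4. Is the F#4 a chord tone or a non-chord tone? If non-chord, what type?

The harmony at that moment is C# major triad (C#, E#, G#); F#4 is not a chord tone.
It is approached by leap up from C#4 and left by step down to E#4.
Leap in, step out — an appoggiatura.

Non-chord tone — an appoggiatura.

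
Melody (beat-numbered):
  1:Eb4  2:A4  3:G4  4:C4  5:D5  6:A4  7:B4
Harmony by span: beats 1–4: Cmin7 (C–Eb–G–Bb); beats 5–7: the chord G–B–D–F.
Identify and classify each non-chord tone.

A4 (beat 2) — appoggiatura; A4 (beat 6) — appoggiatura.

The harmony at that moment is C minor seventh chord (C, Eb, G, Bb); A4 is not a chord tone.
It is approached by leap up from Eb4 and left by step down to G4.
Leap in, step out — an appoggiatura.
The harmony at that moment is G dominant seventh chord (G, B, D, F); A4 is not a chord tone.
It is approached by leap down from D5 and left by step up to B4.
Leap in, step out — an appoggiatura.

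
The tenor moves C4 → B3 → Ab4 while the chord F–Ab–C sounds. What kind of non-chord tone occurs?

B3 is an escape tone.

The harmony at that moment is F minor triad (F, Ab, C); B3 is not a chord tone.
It is approached by step down from C4 and left by leap up to Ab4.
Step in, leap out — an escape tone.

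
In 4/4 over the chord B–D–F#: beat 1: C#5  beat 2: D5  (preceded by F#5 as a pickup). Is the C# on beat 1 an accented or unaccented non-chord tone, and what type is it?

Accented appoggiatura.

The harmony at that moment is B minor triad (B, D, F#); C#5 is not a chord tone.
It is approached by leap down from F#5 and left by step up to D5.
Leap in, step out — an appoggiatura.
It falls on the downbeat, so it is accented.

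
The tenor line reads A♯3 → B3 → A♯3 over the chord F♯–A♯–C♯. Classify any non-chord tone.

The harmony at that moment is F♯ major triad (F♯, A♯, C♯); B3 is not a chord tone.
It is approached by step up from A♯3 and left by step down to A♯3.
Step away and step back to the same note — a neighbor tone (upper neighbor).

B3 is a neighbor tone.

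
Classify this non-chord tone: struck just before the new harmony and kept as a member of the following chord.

Approach: ahead of the chord change (typically by step), so it is dissonant against the current harmony. Departure: none — the same pitch is restated or held and is a chord tone of the new harmony.
Dissonant first, consonant once the harmony catches up: the note simply arrives early — an anticipation. (The reverse timing, consonant first and dissonant after the change, would be a suspension or retardation.)

Anticipation.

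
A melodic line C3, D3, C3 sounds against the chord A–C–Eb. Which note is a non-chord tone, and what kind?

The harmony at that moment is A diminished triad (A, C, Eb); D3 is not a chord tone.
It is approached by step up from C3 and left by step down to C3.
Step away and step back to the same note — a neighbor tone (upper neighbor).

D3 is a neighbor tone.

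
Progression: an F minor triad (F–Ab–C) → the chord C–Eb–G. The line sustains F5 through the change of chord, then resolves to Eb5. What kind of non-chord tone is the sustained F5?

The harmony at that moment is C minor triad (C, Eb, G); F5 is not a chord tone.
It is held over (the same pitch as the preceding F5) and left by step down to Eb5.
Held over from the previous chord and resolving down by step — a suspension.

F5 is a suspension.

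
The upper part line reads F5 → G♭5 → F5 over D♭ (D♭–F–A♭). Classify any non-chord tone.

The harmony at that moment is D♭ major triad (D♭, F, A♭); G♭5 is not a chord tone.
It is approached by step up from F5 and left by step down to F5.
Step away and step back to the same note — a neighbor tone (upper neighbor).

G♭5 is a neighbor tone.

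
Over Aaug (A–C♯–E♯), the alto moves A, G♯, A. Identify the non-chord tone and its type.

The harmony at that moment is A augmented triad (A, C♯, E♯); G♯ is not a chord tone.
It is approached by step down from A and left by step up to A.
Step away and step back to the same note — a neighbor tone (lower neighbor).

G♯ is a neighbor tone.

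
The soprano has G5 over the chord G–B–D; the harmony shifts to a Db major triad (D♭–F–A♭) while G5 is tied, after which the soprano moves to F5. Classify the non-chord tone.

The harmony at that moment is D♭ major triad (D♭, F, A♭); G5 is not a chord tone.
It is held over (the same pitch as the preceding G5) and left by step down to F5.
Held over from the previous chord and resolving down by step — a suspension.

G5 is a suspension.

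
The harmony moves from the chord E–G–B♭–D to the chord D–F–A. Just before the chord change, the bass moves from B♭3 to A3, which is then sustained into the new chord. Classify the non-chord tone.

The harmony at that moment is E half-diminished seventh chord (E, G, B♭, D); A3 is not a chord tone.
It is approached by step down from B♭3 and then sustained as the same pitch into the next harmony.
Arriving early and becoming a chord tone when the harmony changes — an anticipation.

A3 is an anticipation.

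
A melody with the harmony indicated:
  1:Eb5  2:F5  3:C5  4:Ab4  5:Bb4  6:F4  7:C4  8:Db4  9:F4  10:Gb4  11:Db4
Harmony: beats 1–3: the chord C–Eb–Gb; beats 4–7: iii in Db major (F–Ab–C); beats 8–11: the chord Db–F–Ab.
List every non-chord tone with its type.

F5 (beat 2) — escape tone; Bb4 (beat 5) — escape tone; Gb4 (beat 10) — escape tone.

The harmony at that moment is C diminished triad (C, Eb, Gb); F5 is not a chord tone.
It is approached by step up from Eb5 and left by leap down to C5.
Step in, leap out — an escape tone.
The harmony at that moment is F minor triad (F, Ab, C); Bb4 is not a chord tone.
It is approached by step up from Ab4 and left by leap down to F4.
Step in, leap out — an escape tone.
The harmony at that moment is Db major triad (Db, F, Ab); Gb4 is not a chord tone.
It is approached by step up from F4 and left by leap down to Db4.
Step in, leap out — an escape tone.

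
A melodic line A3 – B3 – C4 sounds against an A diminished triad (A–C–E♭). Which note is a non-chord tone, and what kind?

The harmony at that moment is A diminished triad (A, C, E♭); B3 is not a chord tone.
It is approached by step up from A3 and left by step up to C4.
Step in, step out in the same direction — a passing tone.

B3 is a passing tone.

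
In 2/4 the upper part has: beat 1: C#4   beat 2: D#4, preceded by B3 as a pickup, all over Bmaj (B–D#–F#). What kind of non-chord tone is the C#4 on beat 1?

Passing tone.

The harmony at that moment is B major triad (B, D#, F#); C#4 is not a chord tone.
It is approached by step up from B3 and left by step up to D#4.
Step in, step out in the same direction — a passing tone.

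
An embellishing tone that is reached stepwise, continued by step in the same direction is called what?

Passing tone.

Approach: by step. Departure: by step, continuing in the same direction.
Stepwise on both sides with no change of direction means the note fills in the space between two different chord tones — a passing tone. (Had it turned back to its starting note it would be a neighbor tone instead.)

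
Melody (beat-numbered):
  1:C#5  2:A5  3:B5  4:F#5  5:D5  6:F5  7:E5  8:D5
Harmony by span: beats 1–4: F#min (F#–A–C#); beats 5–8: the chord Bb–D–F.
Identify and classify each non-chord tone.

The harmony at that moment is F# minor triad (F#, A, C#); B5 is not a chord tone.
It is approached by step up from A5 and left by leap down to F#5.
Step in, leap out — an escape tone.
The harmony at that moment is Bb major triad (Bb, D, F); E5 is not a chord tone.
It is approached by step down from F5 and left by step down to D5.
Step in, step out in the same direction — a passing tone.

B5 (beat 3) — escape tone; E5 (beat 7) — passing tone.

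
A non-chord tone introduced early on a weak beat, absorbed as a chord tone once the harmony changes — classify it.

Approach: ahead of the chord change (typically by step), so it is dissonant against the current harmony. Departure: none — the same pitch is restated or held and is a chord tone of the new harmony.
Dissonant first, consonant once the harmony catches up: the note simply arrives early — an anticipation. (The reverse timing, consonant first and dissonant after the change, would be a suspension or retardation.)

Anticipation.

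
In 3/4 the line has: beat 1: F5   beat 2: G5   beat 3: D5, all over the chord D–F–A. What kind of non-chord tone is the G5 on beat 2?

The harmony at that moment is D minor triad (D, F, A); G5 is not a chord tone.
It is approached by step up from F5 and left by leap down to D5.
Step in, leap out, on a weak beat — an escape tone.

Escape tone.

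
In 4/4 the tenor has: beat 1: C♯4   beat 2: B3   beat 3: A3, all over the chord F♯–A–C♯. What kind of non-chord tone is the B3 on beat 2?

The harmony at that moment is F♯ minor triad (F♯, A, C♯); B3 is not a chord tone.
It is approached by step down from C♯4 and left by step down to A3.
Step in, step out in the same direction — a passing tone.

Passing tone.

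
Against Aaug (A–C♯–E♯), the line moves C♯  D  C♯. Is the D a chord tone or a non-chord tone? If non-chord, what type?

The harmony at that moment is A augmented triad (A, C♯, E♯); D is not a chord tone.
It is approached by step up from C♯ and left by step down to C♯.
Step away and step back to the same note — a neighbor tone (upper neighbor).

Non-chord tone — a neighbor tone.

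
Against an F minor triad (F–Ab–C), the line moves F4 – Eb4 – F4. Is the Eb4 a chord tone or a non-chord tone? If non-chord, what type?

The harmony at that moment is F minor triad (F, Ab, C); Eb4 is not a chord tone.
It is approached by step down from F4 and left by step up to F4.
Step away and step back to the same note — a neighbor tone (lower neighbor).

Non-chord tone — a neighbor tone.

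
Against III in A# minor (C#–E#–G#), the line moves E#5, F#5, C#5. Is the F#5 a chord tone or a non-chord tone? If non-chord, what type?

The harmony at that moment is C# major triad (C#, E#, G#); F#5 is not a chord tone.
It is approached by step up from E#5 and left by leap down to C#5.
Step in, leap out — an escape tone.

Non-chord tone — an escape tone.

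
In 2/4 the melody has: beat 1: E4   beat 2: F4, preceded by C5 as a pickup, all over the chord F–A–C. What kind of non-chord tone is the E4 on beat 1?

Appoggiatura.

The harmony at that moment is F major triad (F, A, C); E4 is not a chord tone.
It is approached by leap down from C5 and left by step up to F4.
Leap in, step out, metrically accented — an appoggiatura.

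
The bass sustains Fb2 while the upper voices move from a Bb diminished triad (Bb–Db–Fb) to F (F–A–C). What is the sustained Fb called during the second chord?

The harmony at that moment is F major triad (F, A, C); Fb2 is not a chord tone.
It is held over (the same pitch as the preceding Fb2) and then sustained as the same pitch into the next harmony.
Sustained through a change of harmony — a pedal tone.

Pedal tone (pedal point).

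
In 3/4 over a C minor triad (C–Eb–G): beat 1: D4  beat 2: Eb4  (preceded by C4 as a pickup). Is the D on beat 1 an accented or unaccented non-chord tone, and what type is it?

The harmony at that moment is C minor triad (C, Eb, G); D4 is not a chord tone.
It is approached by step up from C4 and left by step up to Eb4.
Step in, step out in the same direction — a passing tone.
It falls on the downbeat, so it is accented.

Accented passing tone.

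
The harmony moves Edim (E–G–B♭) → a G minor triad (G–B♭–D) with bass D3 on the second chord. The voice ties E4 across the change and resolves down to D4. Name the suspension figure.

At the second chord the bass is D3. The suspended E4 lies a ninth above the bass; after resolving down by step to D4, the interval above the bass becomes an octave.
Suspension figures are named by those two intervals: 9–8.

9–8 suspension.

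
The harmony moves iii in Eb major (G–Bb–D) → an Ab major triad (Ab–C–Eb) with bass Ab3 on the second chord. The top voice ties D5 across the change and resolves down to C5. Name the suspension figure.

At the second chord the bass is Ab3. The suspended D5 lies a fourth above the bass; after resolving down by step to C5, the interval above the bass becomes a third.
Suspension figures are named by those two intervals: 4–3.

4–3 suspension.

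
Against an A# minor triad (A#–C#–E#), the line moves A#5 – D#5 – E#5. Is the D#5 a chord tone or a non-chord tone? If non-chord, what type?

Non-chord tone — an appoggiatura.

The harmony at that moment is A# minor triad (A#, C#, E#); D#5 is not a chord tone.
It is approached by leap down from A#5 and left by step up to E#5.
Leap in, step out — an appoggiatura.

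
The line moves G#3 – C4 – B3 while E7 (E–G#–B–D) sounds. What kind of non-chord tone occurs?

C4 is an appoggiatura.

The harmony at that moment is E dominant seventh chord (E, G#, B, D); C4 is not a chord tone.
It is approached by leap up from G#3 and left by step down to B3.
Leap in, step out — an appoggiatura.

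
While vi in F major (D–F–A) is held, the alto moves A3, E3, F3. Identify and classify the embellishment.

The harmony at that moment is D minor triad (D, F, A); E3 is not a chord tone.
It is approached by leap down from A3 and left by step up to F3.
Leap in, step out — an appoggiatura.

E3 is an appoggiatura.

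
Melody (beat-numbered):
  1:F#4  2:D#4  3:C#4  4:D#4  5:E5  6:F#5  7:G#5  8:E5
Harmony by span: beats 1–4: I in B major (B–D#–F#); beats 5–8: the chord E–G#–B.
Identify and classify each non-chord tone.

The harmony at that moment is B major triad (B, D#, F#); C#4 is not a chord tone.
It is approached by step down from D#4 and left by step up to D#4.
Step away and step back to the same note — a neighbor tone (lower neighbor).
The harmony at that moment is E major triad (E, G#, B); F#5 is not a chord tone.
It is approached by step up from E5 and left by step up to G#5.
Step in, step out in the same direction — a passing tone.

C#4 (beat 3) — neighbor tone; F#5 (beat 6) — passing tone.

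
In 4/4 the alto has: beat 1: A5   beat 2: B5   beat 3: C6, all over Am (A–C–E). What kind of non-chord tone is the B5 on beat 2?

Passing tone.

The harmony at that moment is A minor triad (A, C, E); B5 is not a chord tone.
It is approached by step up from A5 and left by step up to C6.
Step in, step out in the same direction — a passing tone.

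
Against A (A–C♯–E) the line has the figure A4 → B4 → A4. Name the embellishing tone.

The harmony at that moment is A major triad (A, C♯, E); B4 is not a chord tone.
It is approached by step up from A4 and left by step down to A4.
Step away and step back to the same note — a neighbor tone (upper neighbor).

B4 is a neighbor tone.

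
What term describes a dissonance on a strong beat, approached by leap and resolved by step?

Approach: by leap. Departure: by step. Metric position: strong.
Leap in, step out, in a metrically strong position — an appoggiatura. (It is the mirror image of the escape tone, which steps in and leaps out from a weak position.)

Appoggiatura.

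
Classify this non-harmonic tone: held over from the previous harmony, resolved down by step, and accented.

Suspension.

Approach: by preparation — the pitch is first a chord tone, then held (tied or repeated) while the harmony changes under it. Departure: down by step. Metric position: strong.
A prepared dissonance that resolves downward by step — a suspension. (The same figure resolving upward would be a retardation.)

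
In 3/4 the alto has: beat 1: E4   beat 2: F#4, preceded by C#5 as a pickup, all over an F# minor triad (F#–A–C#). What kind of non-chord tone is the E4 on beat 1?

The harmony at that moment is F# minor triad (F#, A, C#); E4 is not a chord tone.
It is approached by leap down from C#5 and left by step up to F#4.
Leap in, step out, metrically accented — an appoggiatura.

Appoggiatura.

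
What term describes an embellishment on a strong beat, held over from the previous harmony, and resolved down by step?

Suspension.

Approach: by preparation — the pitch is first a chord tone, then held (tied or repeated) while the harmony changes under it. Departure: down by step. Metric position: strong.
A prepared dissonance that resolves downward by step — a suspension. (The same figure resolving upward would be a retardation.)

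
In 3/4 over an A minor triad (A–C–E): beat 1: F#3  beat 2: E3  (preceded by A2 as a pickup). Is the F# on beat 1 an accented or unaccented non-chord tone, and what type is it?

Accented appoggiatura.

The harmony at that moment is A minor triad (A, C, E); F#3 is not a chord tone.
It is approached by leap up from A2 and left by step down to E3.
Leap in, step out — an appoggiatura.
It falls on the downbeat, so it is accented.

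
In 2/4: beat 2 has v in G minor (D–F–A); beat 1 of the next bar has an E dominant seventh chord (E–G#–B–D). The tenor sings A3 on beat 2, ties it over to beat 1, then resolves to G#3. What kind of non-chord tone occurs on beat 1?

Suspension.

The harmony at that moment is E dominant seventh chord (E, G#, B, D); A3 is not a chord tone.
It is held over (the same pitch as the preceding A3) and left by step down to G#3.
Held over from the previous chord and resolving down by step — a suspension.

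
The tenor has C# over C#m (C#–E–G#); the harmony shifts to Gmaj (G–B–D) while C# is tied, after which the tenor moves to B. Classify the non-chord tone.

The harmony at that moment is G major triad (G, B, D); C# is not a chord tone.
It is held over (the same pitch as the preceding C#) and left by step down to B.
Held over from the previous chord and resolving down by step — a suspension.

C# is a suspension.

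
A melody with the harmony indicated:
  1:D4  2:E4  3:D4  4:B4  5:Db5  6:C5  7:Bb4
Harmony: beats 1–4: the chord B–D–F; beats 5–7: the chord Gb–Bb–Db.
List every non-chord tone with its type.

E4 (beat 2) — neighbor tone; C5 (beat 6) — passing tone.

The harmony at that moment is B diminished triad (B, D, F); E4 is not a chord tone.
It is approached by step up from D4 and left by step down to D4.
Step away and step back to the same note — a neighbor tone (upper neighbor).
The harmony at that moment is Gb major triad (Gb, Bb, Db); C5 is not a chord tone.
It is approached by step down from Db5 and left by step down to Bb4.
Step in, step out in the same direction — a passing tone.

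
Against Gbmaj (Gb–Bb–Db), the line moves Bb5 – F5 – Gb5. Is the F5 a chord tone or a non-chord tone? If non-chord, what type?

The harmony at that moment is Gb major triad (Gb, Bb, Db); F5 is not a chord tone.
It is approached by leap down from Bb5 and left by step up to Gb5.
Leap in, step out — an appoggiatura.

Non-chord tone — an appoggiatura.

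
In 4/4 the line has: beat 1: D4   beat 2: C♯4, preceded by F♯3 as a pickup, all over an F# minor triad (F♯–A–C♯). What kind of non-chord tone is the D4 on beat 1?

The harmony at that moment is F♯ minor triad (F♯, A, C♯); D4 is not a chord tone.
It is approached by leap up from F♯3 and left by step down to C♯4.
Leap in, step out, metrically accented — an appoggiatura.

Appoggiatura.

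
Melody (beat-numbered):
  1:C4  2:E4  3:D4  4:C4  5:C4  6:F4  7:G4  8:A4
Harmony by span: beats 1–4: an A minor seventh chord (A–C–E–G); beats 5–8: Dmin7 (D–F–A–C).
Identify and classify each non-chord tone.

D4 (beat 3) — passing tone; G4 (beat 7) — passing tone.

The harmony at that moment is A minor seventh chord (A, C, E, G); D4 is not a chord tone.
It is approached by step down from E4 and left by step down to C4.
Step in, step out in the same direction — a passing tone.
The harmony at that moment is D minor seventh chord (D, F, A, C); G4 is not a chord tone.
It is approached by step up from F4 and left by step up to A4.
Step in, step out in the same direction — a passing tone.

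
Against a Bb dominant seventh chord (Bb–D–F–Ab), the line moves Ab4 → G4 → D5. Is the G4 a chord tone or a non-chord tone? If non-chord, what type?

The harmony at that moment is Bb dominant seventh chord (Bb, D, F, Ab); G4 is not a chord tone.
It is approached by step down from Ab4 and left by leap up to D5.
Step in, leap out — an escape tone.

Non-chord tone — an escape tone.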